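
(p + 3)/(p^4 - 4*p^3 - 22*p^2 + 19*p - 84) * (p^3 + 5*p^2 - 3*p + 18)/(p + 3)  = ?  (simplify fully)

Factor: p^4 - 4*p^3 - 22*p^2 + 19*p - 84 = (p - 7)*(p + 4)*(p^2 - p + 3);  p^3 + 5*p^2 - 3*p + 18 = (p + 6)*(p^2 - p + 3)
Cancel the common factors (p^2 - p + 3), (p + 3).

(p + 6)/(p^2 - 3*p - 28)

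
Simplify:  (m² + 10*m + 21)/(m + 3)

m + 7

Factor: m² + 10*m + 21 = (m + 7)·(m + 3)
Cancel the common factor (m + 3).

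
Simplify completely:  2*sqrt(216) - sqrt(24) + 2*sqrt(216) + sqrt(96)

26*sqrt(6)

2*sqrt(216) = 12*sqrt(6); sqrt(24) = 2*sqrt(6); 2*sqrt(216) = 12*sqrt(6); sqrt(96) = 4*sqrt(6)
Combine: (12 - 2 + 12 + 4)·sqrt(6) = 26*sqrt(6)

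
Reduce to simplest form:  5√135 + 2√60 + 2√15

21*√15

5√135 = 15*√15; 2√60 = 4*√15; 2√15 = 2*√15
Combine: (15 + 4 + 2)·√15 = 21*√15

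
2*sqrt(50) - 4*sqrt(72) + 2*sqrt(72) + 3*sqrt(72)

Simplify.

16*sqrt(2)

2*sqrt(50) = 10*sqrt(2); 4*sqrt(72) = 24*sqrt(2); 2*sqrt(72) = 12*sqrt(2); 3*sqrt(72) = 18*sqrt(2)
Combine: (10 - 24 + 12 + 18)·sqrt(2) = 16*sqrt(2)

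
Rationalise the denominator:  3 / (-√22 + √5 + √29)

Group as (√5 + √29) - √22; multiply by (√5 + √29) + √22, then rationalise the remaining surd.

(-18*√22 - 3*√29 + 69*√5 + 3*√3190)/218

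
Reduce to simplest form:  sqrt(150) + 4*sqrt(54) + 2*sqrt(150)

sqrt(150) = 5*sqrt(6); 4*sqrt(54) = 12*sqrt(6); 2*sqrt(150) = 10*sqrt(6)
Combine: (5 + 12 + 10)·sqrt(6) = 27*sqrt(6)

27*sqrt(6)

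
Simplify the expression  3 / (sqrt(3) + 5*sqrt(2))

(-3*sqrt(3) + 15*sqrt(2))/47

Multiply numerator and denominator by -sqrt(3) + 5*sqrt(2).
Denominator becomes 47; numerator becomes -3*sqrt(3) + 15*sqrt(2).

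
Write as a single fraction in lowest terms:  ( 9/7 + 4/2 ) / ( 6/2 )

23/21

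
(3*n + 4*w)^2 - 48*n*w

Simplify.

Expand the square and combine the 48*n*w term.

(3*n - 4*w)^2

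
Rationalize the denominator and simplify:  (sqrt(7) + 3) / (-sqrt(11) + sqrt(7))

Multiply numerator and denominator by sqrt(7) + sqrt(11).
Denominator becomes -4; numerator becomes 7 + 3*sqrt(7) + sqrt(77) + 3*sqrt(11).

(-3*sqrt(11) - sqrt(77) - 3*sqrt(7) - 7)/4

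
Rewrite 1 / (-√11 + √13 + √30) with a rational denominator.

Group as (√13 + √30) - √11; multiply by (√13 + √30) + √11, then rationalise the remaining surd.

(-16*√11 - 3*√30 + 14*√13 + √4290)/268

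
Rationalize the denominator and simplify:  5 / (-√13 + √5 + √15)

(-35*√13 + 15*√15 + 115*√5 + 50*√39)/251

Group as (√5 + √15) - √13; multiply by (√5 + √15) + √13, then rationalise the remaining surd.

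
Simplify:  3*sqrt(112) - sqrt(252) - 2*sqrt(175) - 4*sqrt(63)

3*sqrt(112) = 12*sqrt(7); sqrt(252) = 6*sqrt(7); 2*sqrt(175) = 10*sqrt(7); 4*sqrt(63) = 12*sqrt(7)
Combine: (12 - 6 - 10 - 12)·sqrt(7) = -16*sqrt(7)

-16*sqrt(7)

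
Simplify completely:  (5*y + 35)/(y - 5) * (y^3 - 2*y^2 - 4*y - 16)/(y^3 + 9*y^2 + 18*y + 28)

Factor: 5*y + 35 = 5*(y + 7);  y^3 - 2*y^2 - 4*y - 16 = (y^2 + 2*y + 4)*(y - 4);  y^3 + 9*y^2 + 18*y + 28 = (y^2 + 2*y + 4)*(y + 7)
Cancel the common factors (y^2 + 2*y + 4), (y + 7).

(5*y - 20)/(y - 5)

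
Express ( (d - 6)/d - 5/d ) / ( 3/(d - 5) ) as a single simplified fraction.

Numerator: (d - 6)/d - 5/d = (d - 11)/d
Denominator: 3/(d - 5) = 3/(d - 5)
Divide: ((d - 11)/d) · (d/3 - 5/3) = (d**2 - 16*d + 55)/(3*d)

(d**2 - 16*d + 55)/(3*d)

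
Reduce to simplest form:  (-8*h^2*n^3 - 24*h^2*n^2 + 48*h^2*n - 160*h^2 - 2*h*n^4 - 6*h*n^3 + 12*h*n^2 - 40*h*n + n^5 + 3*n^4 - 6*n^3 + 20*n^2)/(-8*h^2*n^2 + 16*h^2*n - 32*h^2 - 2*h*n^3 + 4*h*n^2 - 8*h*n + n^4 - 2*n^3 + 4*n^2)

n + 5

Factor: -8*h^2*n^3 - 24*h^2*n^2 + 48*h^2*n - 160*h^2 - 2*h*n^4 - 6*h*n^3 + 12*h*n^2 - 40*h*n + n^5 + 3*n^4 - 6*n^3 + 20*n^2 = (n^2 - 2*n + 4)*(2*h + n)*(n + 5)*(-4*h + n);  -8*h^2*n^2 + 16*h^2*n - 32*h^2 - 2*h*n^3 + 4*h*n^2 - 8*h*n + n^4 - 2*n^3 + 4*n^2 = (-4*h + n)*(2*h + n)*(n^2 - 2*n + 4)
Cancel the common factors (n^2 - 2*n + 4), (-4*h + n), (2*h + n).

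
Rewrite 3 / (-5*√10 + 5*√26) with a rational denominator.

(3*√10 + 3*√26)/80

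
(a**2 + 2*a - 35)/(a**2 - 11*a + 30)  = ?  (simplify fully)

(a + 7)/(a - 6)

Factor: a**2 + 2*a - 35 = (a - 5)*(a + 7);  a**2 - 11*a + 30 = (a - 6)*(a - 5)
Cancel the common factor (a - 5).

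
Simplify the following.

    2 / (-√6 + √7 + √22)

Group as (√7 + √22) - √6; multiply by (√7 + √22) + √6, then rationalise the remaining surd.

(-46*√6 - 18*√22 + 42*√7 + 8*√231)/87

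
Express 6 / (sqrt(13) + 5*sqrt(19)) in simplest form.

(-sqrt(13) + 5*sqrt(19))/77

Multiply numerator and denominator by -5*sqrt(19) + sqrt(13).
Denominator becomes -462; numerator becomes -30*sqrt(19) + 6*sqrt(13).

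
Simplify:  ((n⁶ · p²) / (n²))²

n⁸*p⁴

Inside the bracket: n⁴ · p²
Raise to the power 2: n⁸ · p⁴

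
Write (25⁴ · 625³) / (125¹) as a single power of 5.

5^17

25⁴ = 5^8; 625³ = 5^12; 125¹ = 5^3
Combine exponents: 5^17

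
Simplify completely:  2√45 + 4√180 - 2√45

2√45 = 6*√5; 4√180 = 24*√5; 2√45 = 6*√5
Combine: (6 + 24 - 6)·√5 = 24*√5

24*√5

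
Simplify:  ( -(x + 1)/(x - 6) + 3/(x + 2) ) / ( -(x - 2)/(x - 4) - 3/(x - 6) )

(x³ - 4*x² + 20*x - 80)/(x³ - 3*x² - 10*x)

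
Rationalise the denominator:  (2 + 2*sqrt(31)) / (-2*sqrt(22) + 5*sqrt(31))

(4*sqrt(22) + 10*sqrt(31) + 4*sqrt(682) + 310)/687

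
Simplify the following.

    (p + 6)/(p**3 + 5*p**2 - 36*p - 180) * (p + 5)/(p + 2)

Factor: p**3 + 5*p**2 - 36*p - 180 = (p + 5)*(p + 6)*(p - 6)
Cancel the common factors (p + 5), (p + 6).

1/(p**2 - 4*p - 12)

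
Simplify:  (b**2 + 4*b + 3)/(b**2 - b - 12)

Factor: b**2 + 4*b + 3 = (b + 1)*(b + 3);  b**2 - b - 12 = (b + 3)*(b - 4)
Cancel the common factor (b + 3).

(b + 1)/(b - 4)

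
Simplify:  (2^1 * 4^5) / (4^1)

2^9

2^1 = 2^1; 4^5 = 2^10; 4^1 = 2^2
Combine exponents: 2^9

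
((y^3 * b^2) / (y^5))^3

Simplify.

b^6/y^6

Inside the bracket: (y^-2) * b^2
Raise to the power 3: (y^-6) * b^6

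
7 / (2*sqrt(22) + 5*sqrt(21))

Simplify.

(-14*sqrt(22) + 35*sqrt(21))/437

Multiply numerator and denominator by -5*sqrt(21) + 2*sqrt(22).
Denominator becomes -437; numerator becomes -35*sqrt(21) + 14*sqrt(22).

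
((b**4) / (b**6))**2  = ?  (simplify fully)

Inside the bracket: (b**-2)
Raise to the power 2: (b**-4)

b**(-4)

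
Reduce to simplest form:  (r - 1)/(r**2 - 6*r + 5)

Factor: r**2 - 6*r + 5 = (r - 5)*(r - 1)
Cancel the common factor (r - 1).

1/(r - 5)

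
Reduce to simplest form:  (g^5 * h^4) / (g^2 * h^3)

g^3*h

Quotient: g^3 * h^1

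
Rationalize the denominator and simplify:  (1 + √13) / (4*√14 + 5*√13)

(-4*√182 - 4*√14 + 5*√13 + 65)/101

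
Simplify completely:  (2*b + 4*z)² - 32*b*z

4*(b - 2*z)²

Expanding gives 4*b² - 16*b*z + 16*z², a perfect square.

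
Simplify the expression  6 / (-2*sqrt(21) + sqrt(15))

(-4*sqrt(21) - 2*sqrt(15))/23

Multiply numerator and denominator by sqrt(15) + 2*sqrt(21).
Denominator becomes -69; numerator becomes 6*sqrt(15) + 12*sqrt(21).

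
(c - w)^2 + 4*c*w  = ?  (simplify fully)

(c + w)^2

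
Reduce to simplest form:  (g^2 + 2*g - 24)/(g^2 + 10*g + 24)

Factor: g^2 + 2*g - 24 = (g + 6)*(g - 4);  g^2 + 10*g + 24 = (g + 4)*(g + 6)
Cancel the common factor (g + 6).

(g - 4)/(g + 4)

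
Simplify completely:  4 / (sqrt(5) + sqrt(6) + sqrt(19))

(-sqrt(570) - 4*sqrt(19) + 9*sqrt(6) + 10*sqrt(5))/7

Group as (sqrt(5) + sqrt(6)) + sqrt(19); multiply by (sqrt(5) + sqrt(6)) - sqrt(19), then rationalise the remaining surd.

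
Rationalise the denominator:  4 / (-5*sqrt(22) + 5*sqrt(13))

Multiply numerator and denominator by 5*sqrt(13) + 5*sqrt(22).
Denominator becomes -225; numerator becomes 20*sqrt(13) + 20*sqrt(22).

(-4*sqrt(22) - 4*sqrt(13))/45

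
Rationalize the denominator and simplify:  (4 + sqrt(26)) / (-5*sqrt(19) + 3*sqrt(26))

Multiply numerator and denominator by 3*sqrt(26) + 5*sqrt(19).
Denominator becomes -241; numerator becomes 12*sqrt(26) + 78 + 20*sqrt(19) + 5*sqrt(494).

(-5*sqrt(494) - 20*sqrt(19) - 78 - 12*sqrt(26))/241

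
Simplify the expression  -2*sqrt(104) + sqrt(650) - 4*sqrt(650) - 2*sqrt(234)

2*sqrt(104) = 4*sqrt(26); sqrt(650) = 5*sqrt(26); 4*sqrt(650) = 20*sqrt(26); 2*sqrt(234) = 6*sqrt(26)
Combine: (-4 + 5 - 20 - 6)·sqrt(26) = -25*sqrt(26)

-25*sqrt(26)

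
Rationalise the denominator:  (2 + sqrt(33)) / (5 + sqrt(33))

Multiply numerator and denominator by -sqrt(33) + 5.
Denominator becomes -8; numerator becomes -23 + 3*sqrt(33).

(-3*sqrt(33) + 23)/8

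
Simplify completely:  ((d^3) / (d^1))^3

Inside the bracket: d^2
Raise to the power 3: d^6

d^6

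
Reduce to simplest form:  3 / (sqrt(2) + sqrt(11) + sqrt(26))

(-17*sqrt(11) - 35*sqrt(2) + 4*sqrt(143) + 13*sqrt(26))/27

Group as (sqrt(2) + sqrt(11)) + sqrt(26); multiply by (sqrt(2) + sqrt(11)) - sqrt(26), then rationalise the remaining surd.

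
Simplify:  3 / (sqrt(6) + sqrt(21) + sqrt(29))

(-9*sqrt(406) - 3*sqrt(29) + 21*sqrt(21) + 66*sqrt(6))/250

Group as (sqrt(21) + sqrt(29)) + sqrt(6); multiply by (sqrt(21) + sqrt(29)) - sqrt(6), then rationalise the remaining surd.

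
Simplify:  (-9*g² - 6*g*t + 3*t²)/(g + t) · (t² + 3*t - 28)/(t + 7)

-9*g*t + 36*g + 3*t² - 12*t

Factor: -9*g² - 6*g*t + 3*t² = 3·(g + t)·(-3*g + t);  t² + 3*t - 28 = (t - 4)·(t + 7)
Cancel the common factors (g + t), (t + 7).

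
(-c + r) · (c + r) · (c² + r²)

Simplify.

Telescope via difference of squares: (r+c)(r-c) = -c² + r², then repeat with the next factor.

-c⁴ + r⁴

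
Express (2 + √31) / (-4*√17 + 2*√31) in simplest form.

(-2*√527 - 31 - 4*√17 - 2*√31)/74

Multiply numerator and denominator by 2*√31 + 4*√17.
Denominator becomes -148; numerator becomes 4*√31 + 8*√17 + 62 + 4*√527.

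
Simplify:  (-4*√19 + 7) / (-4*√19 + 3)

Multiply numerator and denominator by 3 + 4*√19.
Denominator becomes -295; numerator becomes -283 + 16*√19.

(-16*√19 + 283)/295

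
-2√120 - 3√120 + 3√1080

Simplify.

8*√30

2√120 = 4*√30; 3√120 = 6*√30; 3√1080 = 18*√30
Combine: (-4 - 6 + 18)·√30 = 8*√30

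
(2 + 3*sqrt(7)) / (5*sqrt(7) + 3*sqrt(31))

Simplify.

Multiply numerator and denominator by -3*sqrt(31) + 5*sqrt(7).
Denominator becomes -104; numerator becomes -9*sqrt(217) - 6*sqrt(31) + 10*sqrt(7) + 105.

(-105 - 10*sqrt(7) + 6*sqrt(31) + 9*sqrt(217))/104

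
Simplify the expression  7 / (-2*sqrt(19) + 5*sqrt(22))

(14*sqrt(19) + 35*sqrt(22))/474

Multiply numerator and denominator by 2*sqrt(19) + 5*sqrt(22).
Denominator becomes 474; numerator becomes 14*sqrt(19) + 35*sqrt(22).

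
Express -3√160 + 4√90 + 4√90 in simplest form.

12*√10

3√160 = 12*√10; 4√90 = 12*√10; 4√90 = 12*√10
Combine: (-12 + 12 + 12)·√10 = 12*√10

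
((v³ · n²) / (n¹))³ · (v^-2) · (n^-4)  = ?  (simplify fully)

v⁷/n

Inside the bracket: v³ · n¹
Raise to the power 3: v⁹ · n³
Multiply by (v^-2) · (n^-4): add exponents.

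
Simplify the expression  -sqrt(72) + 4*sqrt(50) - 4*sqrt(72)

-10*sqrt(2)

sqrt(72) = 6*sqrt(2); 4*sqrt(50) = 20*sqrt(2); 4*sqrt(72) = 24*sqrt(2)
Combine: (-6 + 20 - 24)·sqrt(2) = -10*sqrt(2)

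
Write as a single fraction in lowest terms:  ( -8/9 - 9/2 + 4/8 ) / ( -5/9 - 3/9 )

11/2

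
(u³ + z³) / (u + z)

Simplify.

u² - u*z + z²

Factor as (a+b)(a^2-ab+b^2) with a=z, b=u.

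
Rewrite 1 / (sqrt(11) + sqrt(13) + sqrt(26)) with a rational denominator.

(-13*sqrt(22) - sqrt(26) + 12*sqrt(13) + 14*sqrt(11))/284

Group as (sqrt(11) + sqrt(13)) + sqrt(26); multiply by (sqrt(11) + sqrt(13)) - sqrt(26), then rationalise the remaining surd.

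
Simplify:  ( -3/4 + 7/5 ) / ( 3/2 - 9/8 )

26/15

Numerator: -3/4 + 7/5 = 13/20
Denominator: 3/2 - 9/8 = 3/8
Divide: (13/20) · (8/3) = 26/15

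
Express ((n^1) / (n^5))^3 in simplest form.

Inside the bracket: (n^-4)
Raise to the power 3: (n^-12)

n^(-12)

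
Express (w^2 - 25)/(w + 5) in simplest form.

Factor: w^2 - 25 = (w + 5)*(w - 5)
Cancel the common factor (w + 5).

w - 5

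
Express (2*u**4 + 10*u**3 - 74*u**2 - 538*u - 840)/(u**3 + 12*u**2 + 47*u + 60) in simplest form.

Factor: 2*u**4 + 10*u**3 - 74*u**2 - 538*u - 840 = 2*(u + 5)*(u + 4)*(u - 7)*(u + 3);  u**3 + 12*u**2 + 47*u + 60 = (u + 4)*(u + 3)*(u + 5)
Cancel the common factors (u + 4), (u + 5), (u + 3).

2*u - 14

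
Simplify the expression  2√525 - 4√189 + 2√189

2√525 = 10*√21; 4√189 = 12*√21; 2√189 = 6*√21
Combine: (10 - 12 + 6)·√21 = 4*√21

4*√21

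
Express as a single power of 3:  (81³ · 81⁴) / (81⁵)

3^8

81³ = 3^12; 81⁴ = 3^16; 81⁵ = 3^20
Combine exponents: 3^8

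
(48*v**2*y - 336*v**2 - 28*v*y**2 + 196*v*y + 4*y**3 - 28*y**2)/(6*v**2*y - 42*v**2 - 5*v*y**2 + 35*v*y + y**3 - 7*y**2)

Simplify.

(-16*v + 4*y)/(-2*v + y)

Factor: 48*v**2*y - 336*v**2 - 28*v*y**2 + 196*v*y + 4*y**3 - 28*y**2 = 4*(-4*v + y)*(y - 7)*(-3*v + y);  6*v**2*y - 42*v**2 - 5*v*y**2 + 35*v*y + y**3 - 7*y**2 = (y - 7)*(-3*v + y)*(-2*v + y)
Cancel the common factors (y - 7), (-3*v + y).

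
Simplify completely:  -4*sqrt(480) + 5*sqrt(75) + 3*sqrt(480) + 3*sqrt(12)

-4*sqrt(30) + 31*sqrt(3)

4*sqrt(480) = 16*sqrt(30); 5*sqrt(75) = 25*sqrt(3); 3*sqrt(480) = 12*sqrt(30); 3*sqrt(12) = 6*sqrt(3)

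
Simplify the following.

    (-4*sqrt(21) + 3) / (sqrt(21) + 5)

(-23*sqrt(21) + 99)/4

Multiply numerator and denominator by -sqrt(21) + 5.
Denominator becomes 4; numerator becomes -23*sqrt(21) + 99.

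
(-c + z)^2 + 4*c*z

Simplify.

(c + z)^2

Expanding gives c^2 + 2*c*z + z^2, a perfect square.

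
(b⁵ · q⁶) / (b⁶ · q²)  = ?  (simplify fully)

Quotient: (b^-1) · q⁴

q⁴/b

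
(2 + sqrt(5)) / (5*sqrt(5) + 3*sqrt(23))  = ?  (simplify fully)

(-25 - 10*sqrt(5) + 6*sqrt(23) + 3*sqrt(115))/82

Multiply numerator and denominator by -3*sqrt(23) + 5*sqrt(5).
Denominator becomes -82; numerator becomes -3*sqrt(115) - 6*sqrt(23) + 10*sqrt(5) + 25.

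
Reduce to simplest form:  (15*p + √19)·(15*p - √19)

225*p² - 19

Product of conjugates: (P+Q)(P-Q) = P^2 - Q^2.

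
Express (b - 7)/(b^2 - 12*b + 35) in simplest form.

1/(b - 5)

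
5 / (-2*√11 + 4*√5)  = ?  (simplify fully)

(5*√11 + 10*√5)/18

Multiply numerator and denominator by 2*√11 + 4*√5.
Denominator becomes 36; numerator becomes 10*√11 + 20*√5.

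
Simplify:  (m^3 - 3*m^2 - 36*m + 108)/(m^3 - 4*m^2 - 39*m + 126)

(m - 6)/(m - 7)

Factor: m^3 - 3*m^2 - 36*m + 108 = (m - 3)*(m + 6)*(m - 6);  m^3 - 4*m^2 - 39*m + 126 = (m - 3)*(m + 6)*(m - 7)
Cancel the common factors (m + 6), (m - 3).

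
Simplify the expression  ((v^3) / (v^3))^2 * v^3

v^3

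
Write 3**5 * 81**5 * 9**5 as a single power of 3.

3**5 = 3**5; 81**5 = 3**20; 9**5 = 3**10
Combine exponents: 3**35

3**35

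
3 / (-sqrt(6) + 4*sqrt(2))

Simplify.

(3*sqrt(6) + 12*sqrt(2))/26

Multiply numerator and denominator by sqrt(6) + 4*sqrt(2).
Denominator becomes 26; numerator becomes 3*sqrt(6) + 12*sqrt(2).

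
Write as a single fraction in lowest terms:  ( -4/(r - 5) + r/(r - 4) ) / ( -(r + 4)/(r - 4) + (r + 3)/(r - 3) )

(-r**3 + 12*r**2 - 43*r + 48)/(2*r**2 - 10*r)

Numerator: -4/(r - 5) + r/(r - 4) = (r**2 - 9*r + 16)/(r**2 - 9*r + 20)
Denominator: -(r + 4)/(r - 4) + (r + 3)/(r - 3) = -2*r/(r**2 - 7*r + 12)
Divide: ((r**2 - 9*r + 16)/(r**2 - 9*r + 20)) · (-(r**2 - 7*r + 12)/(2*r)) = (-r**3 + 12*r**2 - 43*r + 48)/(2*r**2 - 10*r)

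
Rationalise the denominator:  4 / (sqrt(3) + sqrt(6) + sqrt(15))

(-2*sqrt(30) - 2*sqrt(15) + 4*sqrt(6) + 6*sqrt(3))/3

Group as (sqrt(3) + sqrt(15)) + sqrt(6); multiply by (sqrt(3) + sqrt(15)) - sqrt(6), then rationalise the remaining surd.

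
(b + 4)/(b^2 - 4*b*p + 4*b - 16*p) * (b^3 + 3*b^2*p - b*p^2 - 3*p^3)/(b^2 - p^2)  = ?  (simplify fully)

(-b - 3*p)/(-b + 4*p)

Factor: b^2 - 4*b*p + 4*b - 16*p = (b - 4*p)*(b + 4);  b^3 + 3*b^2*p - b*p^2 - 3*p^3 = (b + 3*p)*(b - p)*(b + p);  b^2 - p^2 = (b - p)*(b + p)
Cancel the common factors (b + p), (b - p), (b + 4).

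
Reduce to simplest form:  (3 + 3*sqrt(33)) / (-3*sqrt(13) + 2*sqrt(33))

(3*sqrt(13) + 2*sqrt(33) + 3*sqrt(429) + 66)/5

Multiply numerator and denominator by 3*sqrt(13) + 2*sqrt(33).
Denominator becomes 15; numerator becomes 9*sqrt(13) + 6*sqrt(33) + 9*sqrt(429) + 198.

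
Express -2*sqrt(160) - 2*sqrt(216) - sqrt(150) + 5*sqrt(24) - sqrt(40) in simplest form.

2*sqrt(160) = 8*sqrt(10); 2*sqrt(216) = 12*sqrt(6); sqrt(150) = 5*sqrt(6); 5*sqrt(24) = 10*sqrt(6); sqrt(40) = 2*sqrt(10)

-10*sqrt(10) - 7*sqrt(6)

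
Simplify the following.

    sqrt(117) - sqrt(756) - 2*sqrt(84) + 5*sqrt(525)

3*sqrt(13) + 15*sqrt(21)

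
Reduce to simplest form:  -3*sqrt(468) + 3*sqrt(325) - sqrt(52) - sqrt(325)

3*sqrt(468) = 18*sqrt(13); 3*sqrt(325) = 15*sqrt(13); sqrt(52) = 2*sqrt(13); sqrt(325) = 5*sqrt(13)
Combine: (-18 + 15 - 2 - 5)·sqrt(13) = -10*sqrt(13)

-10*sqrt(13)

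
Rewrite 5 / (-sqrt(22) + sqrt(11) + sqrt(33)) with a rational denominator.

(-5*sqrt(22) + 10*sqrt(11) + 5*sqrt(66))/44

Group as (sqrt(11) + sqrt(33)) - sqrt(22); multiply by (sqrt(11) + sqrt(33)) + sqrt(22), then rationalise the remaining surd.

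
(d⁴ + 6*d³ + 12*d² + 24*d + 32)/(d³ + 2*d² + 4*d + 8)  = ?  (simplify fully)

Factor: d⁴ + 6*d³ + 12*d² + 24*d + 32 = (d + 2)·(d + 4)·(d² + 4);  d³ + 2*d² + 4*d + 8 = (d² + 4)·(d + 2)
Cancel the common factors (d² + 4), (d + 2).

d + 4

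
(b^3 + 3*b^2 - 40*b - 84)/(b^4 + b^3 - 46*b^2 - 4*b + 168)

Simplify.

1/(b - 2)

Factor: b^3 + 3*b^2 - 40*b - 84 = (b + 2)*(b - 6)*(b + 7);  b^4 + b^3 - 46*b^2 - 4*b + 168 = (b + 2)*(b - 2)*(b - 6)*(b + 7)
Cancel the common factors (b + 7), (b - 6), (b + 2).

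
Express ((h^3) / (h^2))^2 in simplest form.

h^2

Inside the bracket: h^1
Raise to the power 2: h^2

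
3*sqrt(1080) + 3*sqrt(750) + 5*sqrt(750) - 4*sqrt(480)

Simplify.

42*sqrt(30)

3*sqrt(1080) = 18*sqrt(30); 3*sqrt(750) = 15*sqrt(30); 5*sqrt(750) = 25*sqrt(30); 4*sqrt(480) = 16*sqrt(30)
Combine: (18 + 15 + 25 - 16)·sqrt(30) = 42*sqrt(30)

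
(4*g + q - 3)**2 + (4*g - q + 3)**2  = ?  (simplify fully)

Only the even-power cross terms survive.

32*g**2 + 2*q**2 - 12*q + 18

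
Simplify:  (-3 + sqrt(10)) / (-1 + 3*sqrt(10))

(-8*sqrt(10) + 27)/89

Multiply numerator and denominator by -3*sqrt(10) - 1.
Denominator becomes -89; numerator becomes -27 + 8*sqrt(10).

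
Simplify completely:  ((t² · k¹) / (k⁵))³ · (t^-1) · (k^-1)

Inside the bracket: t² · (k^-4)
Raise to the power 3: t⁶ · (k^-12)
Multiply by (t^-1) · (k^-1): add exponents.

t⁵/k^13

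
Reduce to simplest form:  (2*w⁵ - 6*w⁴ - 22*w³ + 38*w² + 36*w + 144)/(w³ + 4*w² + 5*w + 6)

Factor: 2*w⁵ - 6*w⁴ - 22*w³ + 38*w² + 36*w + 144 = 2·(w - 3)·(w² + w + 2)·(w + 3)·(w - 4);  w³ + 4*w² + 5*w + 6 = (w² + w + 2)·(w + 3)
Cancel the common factors (w² + w + 2), (w + 3).

2*w² - 14*w + 24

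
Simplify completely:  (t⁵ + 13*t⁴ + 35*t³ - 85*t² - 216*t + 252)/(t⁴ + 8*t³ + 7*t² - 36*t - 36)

(t² + 6*t - 7)/(t + 1)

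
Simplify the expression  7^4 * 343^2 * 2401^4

7^26

7^4 = 7^4; 343^2 = 7^6; 2401^4 = 7^16
Combine exponents: 7^26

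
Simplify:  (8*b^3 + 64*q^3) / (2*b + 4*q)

4*b^2 - 8*b*q + 16*q^2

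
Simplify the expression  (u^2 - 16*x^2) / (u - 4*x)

u^2 - 16*x^2 factors as -(-u + 4*x)*(u + 4*x).

u + 4*x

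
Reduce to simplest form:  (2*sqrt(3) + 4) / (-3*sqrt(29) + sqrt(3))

Multiply numerator and denominator by sqrt(3) + 3*sqrt(29).
Denominator becomes -258; numerator becomes 6 + 4*sqrt(3) + 6*sqrt(87) + 12*sqrt(29).

(-6*sqrt(29) - 3*sqrt(87) - 2*sqrt(3) - 3)/129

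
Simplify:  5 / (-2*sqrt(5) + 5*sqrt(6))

Multiply numerator and denominator by 2*sqrt(5) + 5*sqrt(6).
Denominator becomes 130; numerator becomes 10*sqrt(5) + 25*sqrt(6).

(2*sqrt(5) + 5*sqrt(6))/26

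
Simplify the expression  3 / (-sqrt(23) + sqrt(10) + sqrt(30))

(-51*sqrt(23) + 9*sqrt(30) + 129*sqrt(10) + 60*sqrt(69))/911

Group as (sqrt(10) + sqrt(30)) - sqrt(23); multiply by (sqrt(10) + sqrt(30)) + sqrt(23), then rationalise the remaining surd.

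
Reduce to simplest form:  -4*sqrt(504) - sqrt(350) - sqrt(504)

-35*sqrt(14)

4*sqrt(504) = 24*sqrt(14); sqrt(350) = 5*sqrt(14); sqrt(504) = 6*sqrt(14)
Combine: (-24 - 5 - 6)·sqrt(14) = -35*sqrt(14)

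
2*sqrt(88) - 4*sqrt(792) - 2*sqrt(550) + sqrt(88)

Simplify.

2*sqrt(88) = 4*sqrt(22); 4*sqrt(792) = 24*sqrt(22); 2*sqrt(550) = 10*sqrt(22); sqrt(88) = 2*sqrt(22)
Combine: (4 - 24 - 10 + 2)·sqrt(22) = -28*sqrt(22)

-28*sqrt(22)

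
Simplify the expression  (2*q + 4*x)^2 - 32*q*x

Expand the square and combine the 32*q*x term.

4*(q - 2*x)^2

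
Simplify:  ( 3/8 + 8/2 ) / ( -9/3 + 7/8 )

Numerator: 3/8 + 8/2 = 35/8
Denominator: -9/3 + 7/8 = -17/8
Divide: (35/8) · (-8/17) = -35/17

-35/17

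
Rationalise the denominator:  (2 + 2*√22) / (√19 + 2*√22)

(-2*√418 - 2*√19 + 4*√22 + 88)/69

Multiply numerator and denominator by -√19 + 2*√22.
Denominator becomes 69; numerator becomes -2*√418 - 2*√19 + 4*√22 + 88.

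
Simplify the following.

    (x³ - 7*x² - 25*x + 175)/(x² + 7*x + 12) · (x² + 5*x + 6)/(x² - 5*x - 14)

(x² - 25)/(x + 4)

Factor: x³ - 7*x² - 25*x + 175 = (x + 5)·(x - 5)·(x - 7);  x² + 7*x + 12 = (x + 4)·(x + 3);  x² + 5*x + 6 = (x + 2)·(x + 3);  x² - 5*x - 14 = (x + 2)·(x - 7)
Cancel the common factors (x - 7), (x + 3), (x + 2).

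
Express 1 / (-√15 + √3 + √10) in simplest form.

(√15 + 4*√10 + 11*√3 + 15*√2)/58

Group as (√3 + √10) - √15; multiply by (√3 + √10) + √15, then rationalise the remaining surd.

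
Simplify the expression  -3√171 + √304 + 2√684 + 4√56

3√171 = 9*√19; √304 = 4*√19; 2√684 = 12*√19; 4√56 = 8*√14

8*√14 + 7*√19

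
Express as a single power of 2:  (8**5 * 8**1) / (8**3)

2**9

8**5 = 2**15; 8**1 = 2**3; 8**3 = 2**9
Combine exponents: 2**9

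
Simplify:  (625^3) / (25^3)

625^3 = 5^12; 25^3 = 5^6
Combine exponents: 5^6

5^6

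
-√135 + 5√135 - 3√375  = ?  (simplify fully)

√135 = 3*√15; 5√135 = 15*√15; 3√375 = 15*√15
Combine: (-3 + 15 - 15)·√15 = -3*√15

-3*√15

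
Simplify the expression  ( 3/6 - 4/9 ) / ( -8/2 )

Numerator: 3/6 - 4/9 = 1/18
Denominator: -8/2 = -4
Divide: (1/18) · (-1/4) = -1/72

-1/72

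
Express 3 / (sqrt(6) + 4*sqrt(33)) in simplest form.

(-sqrt(6) + 4*sqrt(33))/174

Multiply numerator and denominator by -sqrt(6) + 4*sqrt(33).
Denominator becomes 522; numerator becomes -3*sqrt(6) + 12*sqrt(33).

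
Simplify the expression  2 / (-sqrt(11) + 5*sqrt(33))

(sqrt(11) + 5*sqrt(33))/407

Multiply numerator and denominator by sqrt(11) + 5*sqrt(33).
Denominator becomes 814; numerator becomes 2*sqrt(11) + 10*sqrt(33).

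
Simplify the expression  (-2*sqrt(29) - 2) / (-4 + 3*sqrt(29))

(-26 - 2*sqrt(29))/35

Multiply numerator and denominator by -3*sqrt(29) - 4.
Denominator becomes -245; numerator becomes 14*sqrt(29) + 182.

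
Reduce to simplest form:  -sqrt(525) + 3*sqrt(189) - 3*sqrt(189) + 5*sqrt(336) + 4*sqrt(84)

sqrt(525) = 5*sqrt(21); 3*sqrt(189) = 9*sqrt(21); 3*sqrt(189) = 9*sqrt(21); 5*sqrt(336) = 20*sqrt(21); 4*sqrt(84) = 8*sqrt(21)
Combine: (-5 + 9 - 9 + 20 + 8)·sqrt(21) = 23*sqrt(21)

23*sqrt(21)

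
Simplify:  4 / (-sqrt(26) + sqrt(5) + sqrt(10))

(44*sqrt(26) + 84*sqrt(10) + 124*sqrt(5) + 80*sqrt(13))/79

Group as (sqrt(5) + sqrt(10)) - sqrt(26); multiply by (sqrt(5) + sqrt(10)) + sqrt(26), then rationalise the remaining surd.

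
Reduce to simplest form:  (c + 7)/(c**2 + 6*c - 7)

1/(c - 1)

Factor: c**2 + 6*c - 7 = (c - 1)*(c + 7)
Cancel the common factor (c + 7).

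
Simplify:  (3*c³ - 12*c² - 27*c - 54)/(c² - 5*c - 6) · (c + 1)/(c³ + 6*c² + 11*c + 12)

Factor: 3*c³ - 12*c² - 27*c - 54 = 3·(c² + 2*c + 3)·(c - 6);  c² - 5*c - 6 = (c + 1)·(c - 6);  c³ + 6*c² + 11*c + 12 = (c² + 2*c + 3)·(c + 4)
Cancel the common factors (c² + 2*c + 3), (c + 1), (c - 6).

3/(c + 4)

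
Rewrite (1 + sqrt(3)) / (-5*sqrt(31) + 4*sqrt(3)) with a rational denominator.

(-5*sqrt(93) - 5*sqrt(31) - 12 - 4*sqrt(3))/727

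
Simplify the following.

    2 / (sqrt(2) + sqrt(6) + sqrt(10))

(-2*sqrt(30) - sqrt(10) + 3*sqrt(6) + 7*sqrt(2))/11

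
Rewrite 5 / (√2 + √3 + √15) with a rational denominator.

Group as (√2 + √3) + √15; multiply by (√2 + √3) - √15, then rationalise the remaining surd.

(-35*√3 - 40*√2 + 15*√10 + 25*√15)/38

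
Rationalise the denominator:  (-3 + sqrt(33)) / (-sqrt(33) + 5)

(-9 - sqrt(33))/4

Multiply numerator and denominator by 5 + sqrt(33).
Denominator becomes -8; numerator becomes 2*sqrt(33) + 18.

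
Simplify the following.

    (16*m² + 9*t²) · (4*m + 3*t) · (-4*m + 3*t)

-256*m⁴ + 81*t⁴

Telescope via difference of squares: ((3*t)+(4*m))((3*t)-(4*m)) = -16*m² + 9*t², then repeat with the next factor.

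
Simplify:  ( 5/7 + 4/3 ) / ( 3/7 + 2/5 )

215/87

Numerator: 5/7 + 4/3 = 43/21
Denominator: 3/7 + 2/5 = 29/35
Divide: (43/21) · (35/29) = 215/87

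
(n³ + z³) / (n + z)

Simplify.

Apply the sum-of-cubes factorisation and cancel (n + z).

n² - n*z + z²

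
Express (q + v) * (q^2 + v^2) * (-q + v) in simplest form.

-q^4 + v^4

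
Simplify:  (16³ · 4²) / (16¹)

16³ = 2^12; 4² = 2^4; 16¹ = 2^4
Combine exponents: 2^12

2^12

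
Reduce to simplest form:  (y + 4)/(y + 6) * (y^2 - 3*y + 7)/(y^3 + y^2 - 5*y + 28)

Factor: y^3 + y^2 - 5*y + 28 = (y^2 - 3*y + 7)*(y + 4)
Cancel the common factors (y^2 - 3*y + 7), (y + 4).

1/(y + 6)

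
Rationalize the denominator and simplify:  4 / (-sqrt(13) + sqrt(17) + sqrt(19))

(-92*sqrt(13) + 44*sqrt(19) + 60*sqrt(17) + 8*sqrt(4199))/763

Group as (sqrt(17) + sqrt(19)) - sqrt(13); multiply by (sqrt(17) + sqrt(19)) + sqrt(13), then rationalise the remaining surd.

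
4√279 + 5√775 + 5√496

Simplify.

4√279 = 12*√31; 5√775 = 25*√31; 5√496 = 20*√31
Combine: (12 + 25 + 20)·√31 = 57*√31

57*√31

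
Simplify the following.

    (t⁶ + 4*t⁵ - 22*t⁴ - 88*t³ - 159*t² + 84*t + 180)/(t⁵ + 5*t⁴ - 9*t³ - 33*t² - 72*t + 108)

Factor: t⁶ + 4*t⁵ - 22*t⁴ - 88*t³ - 159*t² + 84*t + 180 = (t - 5)·(t + 1)·(t² + 3*t + 6)·(t + 6)·(t - 1);  t⁵ + 5*t⁴ - 9*t³ - 33*t² - 72*t + 108 = (t + 6)·(t² + 3*t + 6)·(t - 1)·(t - 3)
Cancel the common factors (t² + 3*t + 6), (t + 6), (t - 1).

(t² - 4*t - 5)/(t - 3)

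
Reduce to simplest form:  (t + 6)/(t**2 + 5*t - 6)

1/(t - 1)

Factor: t**2 + 5*t - 6 = (t - 1)*(t + 6)
Cancel the common factor (t + 6).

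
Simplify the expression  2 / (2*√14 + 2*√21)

Multiply numerator and denominator by -2*√14 + 2*√21.
Denominator becomes 28; numerator becomes -4*√14 + 4*√21.

(-√14 + √21)/7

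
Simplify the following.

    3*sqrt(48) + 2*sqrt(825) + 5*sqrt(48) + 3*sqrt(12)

3*sqrt(48) = 12*sqrt(3); 2*sqrt(825) = 10*sqrt(33); 5*sqrt(48) = 20*sqrt(3); 3*sqrt(12) = 6*sqrt(3)

10*sqrt(33) + 38*sqrt(3)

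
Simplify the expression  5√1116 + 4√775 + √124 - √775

5√1116 = 30*√31; 4√775 = 20*√31; √124 = 2*√31; √775 = 5*√31
Combine: (30 + 20 + 2 - 5)·√31 = 47*√31

47*√31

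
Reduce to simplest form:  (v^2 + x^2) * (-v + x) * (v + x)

Telescope via difference of squares: (x+v)(x-v) = -v^2 + x^2, then repeat with the next factor.

-v^4 + x^4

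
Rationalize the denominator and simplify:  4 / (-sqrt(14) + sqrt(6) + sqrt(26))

Group as (sqrt(6) + sqrt(26)) - sqrt(14); multiply by (sqrt(6) + sqrt(26)) + sqrt(14), then rationalise the remaining surd.

(-18*sqrt(14) - 6*sqrt(26) + 34*sqrt(6) + 4*sqrt(546))/75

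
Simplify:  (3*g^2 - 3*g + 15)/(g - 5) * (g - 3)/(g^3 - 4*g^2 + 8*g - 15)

3/(g - 5)

Factor: 3*g^2 - 3*g + 15 = 3*(g^2 - g + 5);  g^3 - 4*g^2 + 8*g - 15 = (g - 3)*(g^2 - g + 5)
Cancel the common factors (g^2 - g + 5), (g - 3).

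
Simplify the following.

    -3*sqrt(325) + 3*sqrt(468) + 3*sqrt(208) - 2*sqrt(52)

3*sqrt(325) = 15*sqrt(13); 3*sqrt(468) = 18*sqrt(13); 3*sqrt(208) = 12*sqrt(13); 2*sqrt(52) = 4*sqrt(13)
Combine: (-15 + 18 + 12 - 4)·sqrt(13) = 11*sqrt(13)

11*sqrt(13)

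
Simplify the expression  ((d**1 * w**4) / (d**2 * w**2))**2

w**4/d**2

Inside the bracket: (d**-1) * w**2
Raise to the power 2: (d**-2) * w**4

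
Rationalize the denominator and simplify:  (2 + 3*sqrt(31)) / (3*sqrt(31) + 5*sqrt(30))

Multiply numerator and denominator by -5*sqrt(30) + 3*sqrt(31).
Denominator becomes -471; numerator becomes -15*sqrt(930) - 10*sqrt(30) + 6*sqrt(31) + 279.

(-279 - 6*sqrt(31) + 10*sqrt(30) + 15*sqrt(930))/471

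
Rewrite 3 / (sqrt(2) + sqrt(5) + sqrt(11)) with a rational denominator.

(-sqrt(110) - 2*sqrt(11) + 4*sqrt(5) + 7*sqrt(2))/4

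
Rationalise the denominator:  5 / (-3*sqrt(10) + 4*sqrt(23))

Multiply numerator and denominator by 3*sqrt(10) + 4*sqrt(23).
Denominator becomes 278; numerator becomes 15*sqrt(10) + 20*sqrt(23).

(15*sqrt(10) + 20*sqrt(23))/278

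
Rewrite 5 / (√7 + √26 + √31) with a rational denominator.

(-5*√5642 + 5*√31 + 30*√26 + 125*√7)/362

Group as (√26 + √31) + √7; multiply by (√26 + √31) - √7, then rationalise the remaining surd.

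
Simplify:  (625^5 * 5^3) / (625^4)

5^7

625^5 = 5^20; 5^3 = 5^3; 625^4 = 5^16
Combine exponents: 5^7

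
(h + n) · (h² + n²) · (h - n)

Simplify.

Pair the conjugate factors: (h+n)(h-n) = h² - n², then repeat with the next factor.

h⁴ - n⁴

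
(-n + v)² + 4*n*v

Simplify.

Expand the square and combine the 4*n*v term.

(n + v)²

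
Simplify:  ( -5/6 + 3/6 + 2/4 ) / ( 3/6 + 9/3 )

Numerator: -5/6 + 3/6 + 2/4 = 1/6
Denominator: 3/6 + 9/3 = 7/2
Divide: (1/6) · (2/7) = 1/21

1/21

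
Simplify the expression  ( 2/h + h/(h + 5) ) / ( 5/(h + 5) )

(h**2 + 2*h + 10)/(5*h)

Numerator: 2/h + h/(h + 5) = (h**2 + 2*h + 10)/(h**2 + 5*h)
Denominator: 5/(h + 5) = 5/(h + 5)
Divide: ((h**2 + 2*h + 10)/(h**2 + 5*h)) · (h/5 + 1) = (h**2 + 2*h + 10)/(5*h)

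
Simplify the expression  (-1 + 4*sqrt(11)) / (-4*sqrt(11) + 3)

(-173 - 8*sqrt(11))/167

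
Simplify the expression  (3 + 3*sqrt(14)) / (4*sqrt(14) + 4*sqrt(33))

(-42 - 3*sqrt(14) + 3*sqrt(33) + 3*sqrt(462))/76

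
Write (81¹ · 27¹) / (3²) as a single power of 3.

3^5

81¹ = 3^4; 27¹ = 3^3; 3² = 3^2
Combine exponents: 3^5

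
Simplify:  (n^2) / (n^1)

Quotient: n^1

n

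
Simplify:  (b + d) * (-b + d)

Pair the conjugate factors: (d+b)(d-b) = -b^2 + d^2.

-b^2 + d^2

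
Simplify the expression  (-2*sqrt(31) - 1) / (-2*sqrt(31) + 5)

(4*sqrt(31) + 43)/33

Multiply numerator and denominator by 5 + 2*sqrt(31).
Denominator becomes -99; numerator becomes -129 - 12*sqrt(31).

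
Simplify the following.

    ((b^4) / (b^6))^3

b^(-6)

Inside the bracket: (b^-2)
Raise to the power 3: (b^-6)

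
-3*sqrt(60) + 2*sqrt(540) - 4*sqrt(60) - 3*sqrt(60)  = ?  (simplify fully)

-8*sqrt(15)

3*sqrt(60) = 6*sqrt(15); 2*sqrt(540) = 12*sqrt(15); 4*sqrt(60) = 8*sqrt(15); 3*sqrt(60) = 6*sqrt(15)
Combine: (-6 + 12 - 8 - 6)·sqrt(15) = -8*sqrt(15)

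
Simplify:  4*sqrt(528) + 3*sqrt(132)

4*sqrt(528) = 16*sqrt(33); 3*sqrt(132) = 6*sqrt(33)
Combine: (16 + 6)·sqrt(33) = 22*sqrt(33)

22*sqrt(33)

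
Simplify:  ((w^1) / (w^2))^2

w^(-2)

Inside the bracket: (w^-1)
Raise to the power 2: (w^-2)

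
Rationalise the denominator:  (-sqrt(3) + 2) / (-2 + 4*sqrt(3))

(-4 + 3*sqrt(3))/22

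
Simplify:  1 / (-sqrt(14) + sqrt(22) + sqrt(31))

(-39*sqrt(14) + 5*sqrt(31) + 23*sqrt(22) + 4*sqrt(2387))/1207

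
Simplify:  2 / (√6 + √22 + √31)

Group as (√6 + √22) + √31; multiply by (√6 + √22) - √31, then rationalise the remaining surd.

(-8*√1023 - 6*√31 + 30*√22 + 94*√6)/519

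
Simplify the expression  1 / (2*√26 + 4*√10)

(-√26 + 2*√10)/28

Multiply numerator and denominator by -4*√10 + 2*√26.
Denominator becomes -56; numerator becomes -4*√10 + 2*√26.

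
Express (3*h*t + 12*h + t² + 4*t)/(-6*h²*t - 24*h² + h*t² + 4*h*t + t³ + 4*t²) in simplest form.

Factor: 3*h*t + 12*h + t² + 4*t = (3*h + t)·(t + 4);  -6*h²*t - 24*h² + h*t² + 4*h*t + t³ + 4*t² = (t + 4)·(3*h + t)·(-2*h + t)
Cancel the common factors (3*h + t), (t + 4).

1/(-2*h + t)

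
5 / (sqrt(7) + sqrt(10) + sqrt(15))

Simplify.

(-25*sqrt(42) + 5*sqrt(15) + 30*sqrt(10) + 45*sqrt(7))/138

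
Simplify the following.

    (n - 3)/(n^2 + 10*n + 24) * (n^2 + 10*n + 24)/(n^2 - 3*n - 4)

(n - 3)/(n^2 - 3*n - 4)

Factor: n^2 + 10*n + 24 = (n + 6)*(n + 4);  n^2 + 10*n + 24 = (n + 4)*(n + 6);  n^2 - 3*n - 4 = (n - 4)*(n + 1)
Cancel the common factors (n + 6), (n + 4).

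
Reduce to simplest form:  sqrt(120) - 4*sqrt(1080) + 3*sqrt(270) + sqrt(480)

-9*sqrt(30)

sqrt(120) = 2*sqrt(30); 4*sqrt(1080) = 24*sqrt(30); 3*sqrt(270) = 9*sqrt(30); sqrt(480) = 4*sqrt(30)
Combine: (2 - 24 + 9 + 4)·sqrt(30) = -9*sqrt(30)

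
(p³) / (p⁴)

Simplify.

1/p

Quotient: (p^-1)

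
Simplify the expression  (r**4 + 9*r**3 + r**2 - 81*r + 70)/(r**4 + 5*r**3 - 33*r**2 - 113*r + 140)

Factor: r**4 + 9*r**3 + r**2 - 81*r + 70 = (r + 7)*(r - 1)*(r + 5)*(r - 2);  r**4 + 5*r**3 - 33*r**2 - 113*r + 140 = (r - 5)*(r + 4)*(r - 1)*(r + 7)
Cancel the common factors (r + 7), (r - 1).

(r**2 + 3*r - 10)/(r**2 - r - 20)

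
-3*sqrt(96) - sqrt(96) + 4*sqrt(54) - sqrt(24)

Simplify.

-6*sqrt(6)

3*sqrt(96) = 12*sqrt(6); sqrt(96) = 4*sqrt(6); 4*sqrt(54) = 12*sqrt(6); sqrt(24) = 2*sqrt(6)
Combine: (-12 - 4 + 12 - 2)·sqrt(6) = -6*sqrt(6)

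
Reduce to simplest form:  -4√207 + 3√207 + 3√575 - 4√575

4√207 = 12*√23; 3√207 = 9*√23; 3√575 = 15*√23; 4√575 = 20*√23
Combine: (-12 + 9 + 15 - 20)·√23 = -8*√23

-8*√23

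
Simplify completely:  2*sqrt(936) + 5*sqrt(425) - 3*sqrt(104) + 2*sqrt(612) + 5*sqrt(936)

2*sqrt(936) = 12*sqrt(26); 5*sqrt(425) = 25*sqrt(17); 3*sqrt(104) = 6*sqrt(26); 2*sqrt(612) = 12*sqrt(17); 5*sqrt(936) = 30*sqrt(26)

37*sqrt(17) + 36*sqrt(26)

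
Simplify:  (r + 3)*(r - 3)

r^2 - 9

Difference of squares with P = r, Q = 3.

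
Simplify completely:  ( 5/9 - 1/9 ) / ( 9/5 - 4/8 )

40/117

Numerator: 5/9 - 1/9 = 4/9
Denominator: 9/5 - 4/8 = 13/10
Divide: (4/9) · (10/13) = 40/117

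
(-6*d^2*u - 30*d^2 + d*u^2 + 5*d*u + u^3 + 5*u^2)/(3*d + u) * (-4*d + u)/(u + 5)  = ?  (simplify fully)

Factor: -6*d^2*u - 30*d^2 + d*u^2 + 5*d*u + u^3 + 5*u^2 = (3*d + u)*(u + 5)*(-2*d + u)
Cancel the common factors (u + 5), (3*d + u).

8*d^2 - 6*d*u + u^2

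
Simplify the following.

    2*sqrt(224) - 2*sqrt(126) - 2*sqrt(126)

2*sqrt(224) = 8*sqrt(14); 2*sqrt(126) = 6*sqrt(14); 2*sqrt(126) = 6*sqrt(14)
Combine: (8 - 6 - 6)·sqrt(14) = -4*sqrt(14)

-4*sqrt(14)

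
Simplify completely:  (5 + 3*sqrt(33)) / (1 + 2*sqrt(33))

Multiply numerator and denominator by -2*sqrt(33) + 1.
Denominator becomes -131; numerator becomes -193 - 7*sqrt(33).

(7*sqrt(33) + 193)/131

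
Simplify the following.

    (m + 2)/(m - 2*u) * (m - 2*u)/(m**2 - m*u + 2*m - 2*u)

Factor: m**2 - m*u + 2*m - 2*u = (m - u)*(m + 2)
Cancel the common factors (m + 2), (m - 2*u).

-1/(-m + u)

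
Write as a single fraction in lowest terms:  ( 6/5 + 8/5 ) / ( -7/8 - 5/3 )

Numerator: 6/5 + 8/5 = 14/5
Denominator: -7/8 - 5/3 = -61/24
Divide: (14/5) · (-24/61) = -336/305

-336/305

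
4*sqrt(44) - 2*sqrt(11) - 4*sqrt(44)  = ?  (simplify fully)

-2*sqrt(11)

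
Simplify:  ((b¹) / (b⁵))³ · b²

b^(-10)

Inside the bracket: (b^-4)
Raise to the power 3: (b^-12)
Multiply by b²: add exponents.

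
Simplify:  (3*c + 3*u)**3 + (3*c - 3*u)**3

54*c*(c**2 + 3*u**2)

Write as f((3*c),(3*u)) + f((3*c),-(3*u)) and expand.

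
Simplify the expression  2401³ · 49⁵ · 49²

2401³ = 7^12; 49⁵ = 7^10; 49² = 7^4
Combine exponents: 7^26

7^26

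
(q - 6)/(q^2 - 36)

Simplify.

Factor: q^2 - 36 = (q - 6)*(q + 6)
Cancel the common factor (q - 6).

1/(q + 6)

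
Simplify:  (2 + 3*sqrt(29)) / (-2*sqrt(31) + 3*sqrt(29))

Multiply numerator and denominator by 2*sqrt(31) + 3*sqrt(29).
Denominator becomes 137; numerator becomes 4*sqrt(31) + 6*sqrt(29) + 6*sqrt(899) + 261.

(4*sqrt(31) + 6*sqrt(29) + 6*sqrt(899) + 261)/137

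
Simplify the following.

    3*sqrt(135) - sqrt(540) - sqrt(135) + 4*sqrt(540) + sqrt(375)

3*sqrt(135) = 9*sqrt(15); sqrt(540) = 6*sqrt(15); sqrt(135) = 3*sqrt(15); 4*sqrt(540) = 24*sqrt(15); sqrt(375) = 5*sqrt(15)
Combine: (9 - 6 - 3 + 24 + 5)·sqrt(15) = 29*sqrt(15)

29*sqrt(15)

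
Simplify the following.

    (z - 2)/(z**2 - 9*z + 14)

Factor: z**2 - 9*z + 14 = (z - 2)*(z - 7)
Cancel the common factor (z - 2).

1/(z - 7)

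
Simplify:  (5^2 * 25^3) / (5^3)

5^5

5^2 = 5^2; 25^3 = 5^6; 5^3 = 5^3
Combine exponents: 5^5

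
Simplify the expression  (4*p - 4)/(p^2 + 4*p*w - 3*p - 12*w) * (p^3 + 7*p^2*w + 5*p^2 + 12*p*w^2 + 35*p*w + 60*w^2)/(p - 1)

Factor: 4*p - 4 = 4*(p - 1);  p^2 + 4*p*w - 3*p - 12*w = (p + 4*w)*(p - 3);  p^3 + 7*p^2*w + 5*p^2 + 12*p*w^2 + 35*p*w + 60*w^2 = (p + 5)*(p + 3*w)*(p + 4*w)
Cancel the common factors (p - 1), (p + 4*w).

(4*p^2 + 12*p*w + 20*p + 60*w)/(p - 3)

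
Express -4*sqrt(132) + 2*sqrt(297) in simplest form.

4*sqrt(132) = 8*sqrt(33); 2*sqrt(297) = 6*sqrt(33)
Combine: (-8 + 6)·sqrt(33) = -2*sqrt(33)

-2*sqrt(33)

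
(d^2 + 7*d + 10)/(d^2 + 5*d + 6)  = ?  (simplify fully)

(d + 5)/(d + 3)

Factor: d^2 + 7*d + 10 = (d + 5)*(d + 2);  d^2 + 5*d + 6 = (d + 2)*(d + 3)
Cancel the common factor (d + 2).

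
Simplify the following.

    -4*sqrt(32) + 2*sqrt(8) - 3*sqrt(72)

4*sqrt(32) = 16*sqrt(2); 2*sqrt(8) = 4*sqrt(2); 3*sqrt(72) = 18*sqrt(2)
Combine: (-16 + 4 - 18)·sqrt(2) = -30*sqrt(2)

-30*sqrt(2)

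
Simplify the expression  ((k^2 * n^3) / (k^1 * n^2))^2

k^2*n^2

Inside the bracket: k^1 * n^1
Raise to the power 2: k^2 * n^2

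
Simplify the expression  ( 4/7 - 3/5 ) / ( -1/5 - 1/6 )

6/77

Numerator: 4/7 - 3/5 = -1/35
Denominator: -1/5 - 1/6 = -11/30
Divide: (-1/35) · (-30/11) = 6/77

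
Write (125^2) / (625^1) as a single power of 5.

125^2 = 5^6; 625^1 = 5^4
Combine exponents: 5^2

5^2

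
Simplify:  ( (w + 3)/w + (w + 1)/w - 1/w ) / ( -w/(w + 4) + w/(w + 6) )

(-2*w^3 - 23*w^2 - 78*w - 72)/(2*w^2)

Numerator: (w + 3)/w + (w + 1)/w - 1/w = (2*w + 3)/w
Denominator: -w/(w + 4) + w/(w + 6) = -2*w/(w^2 + 10*w + 24)
Divide: ((2*w + 3)/w) · (-(w^2 + 10*w + 24)/(2*w)) = (-2*w^3 - 23*w^2 - 78*w - 72)/(2*w^2)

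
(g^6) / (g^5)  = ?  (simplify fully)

g

Quotient: g^1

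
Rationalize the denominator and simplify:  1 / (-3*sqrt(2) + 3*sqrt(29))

Multiply numerator and denominator by 3*sqrt(2) + 3*sqrt(29).
Denominator becomes 243; numerator becomes 3*sqrt(2) + 3*sqrt(29).

(sqrt(2) + sqrt(29))/81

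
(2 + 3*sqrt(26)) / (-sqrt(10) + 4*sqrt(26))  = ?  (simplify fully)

Multiply numerator and denominator by sqrt(10) + 4*sqrt(26).
Denominator becomes 406; numerator becomes 2*sqrt(10) + 8*sqrt(26) + 6*sqrt(65) + 312.

(sqrt(10) + 4*sqrt(26) + 3*sqrt(65) + 156)/203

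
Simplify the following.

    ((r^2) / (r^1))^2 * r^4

Inside the bracket: r^1
Raise to the power 2: r^2
Multiply by r^4: add exponents.

r^6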